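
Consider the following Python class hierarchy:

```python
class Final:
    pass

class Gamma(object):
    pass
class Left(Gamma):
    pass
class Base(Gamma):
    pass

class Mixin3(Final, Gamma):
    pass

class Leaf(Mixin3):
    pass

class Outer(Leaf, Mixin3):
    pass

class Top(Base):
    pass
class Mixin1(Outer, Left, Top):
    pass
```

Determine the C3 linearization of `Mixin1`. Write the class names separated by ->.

Mixin1 -> Outer -> Leaf -> Mixin3 -> Final -> Left -> Top -> Base -> Gamma -> object

L[Mixin1] = Mixin1 + merge(L[Outer], L[Left], L[Top], [Outer Left Top])
  take Outer:  [Outer Leaf Mixin3 Final Gamma object] + [Left Gamma object] + [Top Base Gamma object] + [Outer Left Top]
  take Leaf:  [Leaf Mixin3 Final Gamma object] + [Left Gamma object] + [Top Base Gamma object] + [Left Top]
  take Mixin3:  [Mixin3 Final Gamma object] + [Left Gamma object] + [Top Base Gamma object] + [Left Top]
  take Final:  [Final Gamma object] + [Left Gamma object] + [Top Base Gamma object] + [Left Top]
  take Left:  [Gamma object] + [Left Gamma object] + [Top Base Gamma object] + [Left Top]
  take Top:  [Gamma object] + [Gamma object] + [Top Base Gamma object] + [Top]
  take Base:  [Gamma object] + [Gamma object] + [Base Gamma object]
  take Gamma:  [Gamma object] + [Gamma object] + [Gamma object]
  take object:  [object] + [object] + [object]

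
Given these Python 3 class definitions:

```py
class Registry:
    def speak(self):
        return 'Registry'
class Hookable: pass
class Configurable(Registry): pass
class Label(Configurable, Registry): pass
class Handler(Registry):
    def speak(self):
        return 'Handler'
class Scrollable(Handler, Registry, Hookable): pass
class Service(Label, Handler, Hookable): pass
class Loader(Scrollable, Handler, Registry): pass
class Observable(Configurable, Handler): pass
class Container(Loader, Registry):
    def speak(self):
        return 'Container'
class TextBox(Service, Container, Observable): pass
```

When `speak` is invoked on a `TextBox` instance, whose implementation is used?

L[TextBox] = TextBox + merge(L[Service], L[Container], L[Observable], [Service Container Observable])
  take Service:  [Service Label Configurable Handler Registry Hookable object] + [Container Loader Scrollable Handler Registry Hookable object] + [Observable Configurable Handler Registry object] + [Service Container Observable]
  take Label:  [Label Configurable Handler Registry Hookable object] + [Container Loader Scrollable Handler Registry Hookable object] + [Observable Configurable Handler Registry object] + [Container Observable]
  take Container:  [Configurable Handler Registry Hookable object] + [Container Loader Scrollable Handler Registry Hookable object] + [Observable Configurable Handler Registry object] + [Container Observable]
  take Loader:  [Configurable Handler Registry Hookable object] + [Loader Scrollable Handler Registry Hookable object] + [Observable Configurable Handler Registry object] + [Observable]
  take Scrollable:  [Configurable Handler Registry Hookable object] + [Scrollable Handler Registry Hookable object] + [Observable Configurable Handler Registry object] + [Observable]
  take Observable:  [Configurable Handler Registry Hookable object] + [Handler Registry Hookable object] + [Observable Configurable Handler Registry object] + [Observable]
  take Configurable:  [Configurable Handler Registry Hookable object] + [Handler Registry Hookable object] + [Configurable Handler Registry object]
  take Handler:  [Handler Registry Hookable object] + [Handler Registry Hookable object] + [Handler Registry object]
  take Registry:  [Registry Hookable object] + [Registry Hookable object] + [Registry object]
  take Hookable:  [Hookable object] + [Hookable object] + [object]
  take object:  [object] + [object] + [object]
MRO: TextBox Service Label Container Loader Scrollable Observable Configurable Handler Registry Hookable object
speak is defined in: Container, Handler, Registry. First along the MRO is Container.

Container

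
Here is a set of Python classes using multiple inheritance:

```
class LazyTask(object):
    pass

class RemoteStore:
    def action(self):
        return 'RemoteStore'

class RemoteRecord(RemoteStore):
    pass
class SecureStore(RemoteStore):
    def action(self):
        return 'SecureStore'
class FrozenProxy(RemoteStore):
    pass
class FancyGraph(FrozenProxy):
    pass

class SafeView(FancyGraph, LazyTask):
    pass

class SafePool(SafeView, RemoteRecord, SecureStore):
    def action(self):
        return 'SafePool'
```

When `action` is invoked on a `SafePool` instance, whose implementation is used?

SafePool

L[SafePool] = SafePool + merge(L[SafeView], L[RemoteRecord], L[SecureStore], [SafeView RemoteRecord SecureStore])
  take SafeView:  [SafeView FancyGraph FrozenProxy RemoteStore LazyTask object] + [RemoteRecord RemoteStore object] + [SecureStore RemoteStore object] + [SafeView RemoteRecord SecureStore]
  take FancyGraph:  [FancyGraph FrozenProxy RemoteStore LazyTask object] + [RemoteRecord RemoteStore object] + [SecureStore RemoteStore object] + [RemoteRecord SecureStore]
  take FrozenProxy:  [FrozenProxy RemoteStore LazyTask object] + [RemoteRecord RemoteStore object] + [SecureStore RemoteStore object] + [RemoteRecord SecureStore]
  take RemoteRecord:  [RemoteStore LazyTask object] + [RemoteRecord RemoteStore object] + [SecureStore RemoteStore object] + [RemoteRecord SecureStore]
  take SecureStore:  [RemoteStore LazyTask object] + [RemoteStore object] + [SecureStore RemoteStore object] + [SecureStore]
  take RemoteStore:  [RemoteStore LazyTask object] + [RemoteStore object] + [RemoteStore object]
  take LazyTask:  [LazyTask object] + [object] + [object]
  take object:  [object] + [object] + [object]
MRO: SafePool SafeView FancyGraph FrozenProxy RemoteRecord SecureStore RemoteStore LazyTask object
action is defined in: RemoteStore, SafePool, SecureStore. First along the MRO is SafePool.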